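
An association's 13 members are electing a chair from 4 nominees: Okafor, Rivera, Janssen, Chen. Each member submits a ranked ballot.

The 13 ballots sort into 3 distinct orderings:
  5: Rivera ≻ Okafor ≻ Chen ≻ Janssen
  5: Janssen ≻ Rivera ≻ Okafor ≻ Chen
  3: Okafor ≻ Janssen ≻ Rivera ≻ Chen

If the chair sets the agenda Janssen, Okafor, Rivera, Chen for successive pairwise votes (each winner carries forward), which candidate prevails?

Round 1: Janssen vs Okafor — 5–8, Okafor advances.
Round 2: Okafor vs Rivera — 3–10, Rivera advances.
Round 3: Rivera vs Chen — 13–0, Rivera advances.
Rivera survives the agenda.

Rivera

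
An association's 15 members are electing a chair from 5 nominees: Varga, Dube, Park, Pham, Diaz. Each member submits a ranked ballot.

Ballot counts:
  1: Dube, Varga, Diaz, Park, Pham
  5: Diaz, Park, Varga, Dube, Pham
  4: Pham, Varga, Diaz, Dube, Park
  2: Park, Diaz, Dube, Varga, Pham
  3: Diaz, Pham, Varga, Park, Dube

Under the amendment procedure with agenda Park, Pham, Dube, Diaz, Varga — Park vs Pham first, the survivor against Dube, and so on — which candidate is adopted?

Diaz

Round 1: Park vs Pham — 8–7, Park advances.
Round 2: Park vs Dube — 10–5, Park advances.
Round 3: Park vs Diaz — 2–13, Diaz advances.
Round 4: Diaz vs Varga — 10–5, Diaz advances.
The agenda winner is Diaz.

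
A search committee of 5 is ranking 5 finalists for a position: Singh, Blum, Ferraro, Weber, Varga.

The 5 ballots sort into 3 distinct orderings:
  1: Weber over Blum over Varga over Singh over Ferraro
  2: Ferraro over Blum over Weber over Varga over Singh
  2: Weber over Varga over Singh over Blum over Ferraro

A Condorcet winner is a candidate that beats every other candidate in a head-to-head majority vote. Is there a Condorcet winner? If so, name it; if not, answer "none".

Check each pair by majority over 5 ballots:
Singh–Blum: Blum 3–2.
Singh–Ferraro: Singh 3–2.
Singh vs Weber: Weber wins 5–0.
Singh vs Varga: Varga, 5–0.
Blum vs Ferraro: Blum wins 3–2.
Blum vs Weber: Weber, 3–2.
Blum vs Varga: Blum, 3–2.
Ferraro vs Weber: Weber wins 3–2.
Ferraro–Varga: Varga 3–2.
Weber–Varga: Weber 5–0.
Only Weber has no losses; Weber is the Condorcet winner.

Weber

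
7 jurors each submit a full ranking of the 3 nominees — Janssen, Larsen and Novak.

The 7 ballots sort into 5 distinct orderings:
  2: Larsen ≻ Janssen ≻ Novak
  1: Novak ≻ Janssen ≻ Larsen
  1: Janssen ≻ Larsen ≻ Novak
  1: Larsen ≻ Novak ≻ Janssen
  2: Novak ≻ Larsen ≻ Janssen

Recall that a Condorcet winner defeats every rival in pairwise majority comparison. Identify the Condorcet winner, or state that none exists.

Larsen

Head-to-head results (7 jurors):
Janssen vs Larsen: Larsen, 5–2.
Janssen–Novak: Novak 4–3.
Larsen–Novak: Larsen 4–3.
Larsen wins every pairwise contest, so Larsen is the Condorcet winner.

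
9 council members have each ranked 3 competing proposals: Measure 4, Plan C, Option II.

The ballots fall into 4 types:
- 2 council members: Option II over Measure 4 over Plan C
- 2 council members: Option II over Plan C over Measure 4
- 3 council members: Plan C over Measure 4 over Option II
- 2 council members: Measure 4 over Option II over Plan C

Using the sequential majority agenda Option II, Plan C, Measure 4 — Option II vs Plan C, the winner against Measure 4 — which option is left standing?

Measure 4

Round 1: Option II vs Plan C — 6–3, Option II advances.
Round 2: Option II vs Measure 4 — 4–5, Measure 4 advances.
Measure 4 survives the agenda.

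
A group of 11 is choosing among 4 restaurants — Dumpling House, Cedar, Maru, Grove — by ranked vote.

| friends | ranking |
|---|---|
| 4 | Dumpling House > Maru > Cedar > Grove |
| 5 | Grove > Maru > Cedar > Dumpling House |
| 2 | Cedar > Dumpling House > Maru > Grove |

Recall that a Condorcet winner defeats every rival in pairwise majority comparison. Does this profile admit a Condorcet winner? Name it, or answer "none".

Pairwise majorities:
Dumpling House–Cedar: Cedar 7–4.
Dumpling House–Maru: Dumpling House 6–5.
Dumpling House vs Grove: Dumpling House wins 6–5.
Cedar vs Maru: Maru, 9–2.
Cedar vs Grove: Cedar, 6–5.
Maru vs Grove: Maru, 6–5.
Every restaurant loses at least once (Dumpling House loses to Cedar; Cedar loses to Maru; Maru loses to Dumpling House; Grove loses to Dumpling House). The majority relation contains the cycle Dumpling House > Maru > Cedar > Dumpling House, so there is no Condorcet winner.

none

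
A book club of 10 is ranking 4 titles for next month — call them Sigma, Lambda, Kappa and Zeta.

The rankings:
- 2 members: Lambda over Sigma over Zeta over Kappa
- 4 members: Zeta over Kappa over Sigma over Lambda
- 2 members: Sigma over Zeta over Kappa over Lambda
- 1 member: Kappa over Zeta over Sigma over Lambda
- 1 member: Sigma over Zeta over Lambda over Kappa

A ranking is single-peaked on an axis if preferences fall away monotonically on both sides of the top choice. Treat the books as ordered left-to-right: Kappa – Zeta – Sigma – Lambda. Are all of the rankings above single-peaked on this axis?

Axis positions: Kappa=1, Zeta=2, Sigma=3, Lambda=4.
Ballot type 1 (peak Lambda at position 4): ranking walks positions 4-3-2-1, expanding outward from the peak — single-peaked.
Ballot type 2 (peak Zeta at position 2): ranking walks positions 2-1-3-4, expanding outward from the peak — single-peaked.
Ballot type 3 (peak Sigma at position 3): ranking walks positions 3-2-1-4, expanding outward from the peak — single-peaked.
Ballot type 4 (peak Kappa at position 1): ranking walks positions 1-2-3-4, expanding outward from the peak — single-peaked.
Ballot type 5 (peak Sigma at position 3): ranking walks positions 3-2-4-1, expanding outward from the peak — single-peaked.
Every ranking is single-peaked on this axis.

yes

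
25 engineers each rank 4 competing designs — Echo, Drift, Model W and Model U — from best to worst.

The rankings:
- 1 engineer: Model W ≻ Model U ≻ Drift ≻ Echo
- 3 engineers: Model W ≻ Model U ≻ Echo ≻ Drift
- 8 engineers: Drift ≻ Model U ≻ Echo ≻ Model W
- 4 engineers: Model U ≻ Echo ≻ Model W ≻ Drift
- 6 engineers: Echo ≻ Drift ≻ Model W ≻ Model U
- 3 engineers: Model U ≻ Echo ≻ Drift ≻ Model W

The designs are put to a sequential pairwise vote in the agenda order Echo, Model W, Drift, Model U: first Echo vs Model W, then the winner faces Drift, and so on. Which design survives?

Round 1: Echo vs Model W — 21–4, Echo advances.
Round 2: Echo vs Drift — 16–9, Echo advances.
Round 3: Echo vs Model U — 6–19, Model U advances.
Model U survives the agenda.

Model U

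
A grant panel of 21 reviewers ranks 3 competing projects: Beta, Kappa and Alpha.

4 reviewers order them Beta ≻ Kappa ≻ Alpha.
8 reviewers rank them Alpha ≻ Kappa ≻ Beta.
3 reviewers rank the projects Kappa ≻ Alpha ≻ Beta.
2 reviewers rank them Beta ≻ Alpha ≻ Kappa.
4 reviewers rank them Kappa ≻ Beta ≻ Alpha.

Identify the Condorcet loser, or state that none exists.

Pairwise majorities:
Beta vs Kappa: Beta preferred on 4+2 = 6 ballots; Kappa wins 15–6.
Beta vs Alpha: 4+2+4 = 10 for Beta, 11 for Alpha — Alpha by 11–10.
Kappa vs Alpha: Kappa wins 11–10.
Only Beta has no wins; Beta is the Condorcet loser.

Beta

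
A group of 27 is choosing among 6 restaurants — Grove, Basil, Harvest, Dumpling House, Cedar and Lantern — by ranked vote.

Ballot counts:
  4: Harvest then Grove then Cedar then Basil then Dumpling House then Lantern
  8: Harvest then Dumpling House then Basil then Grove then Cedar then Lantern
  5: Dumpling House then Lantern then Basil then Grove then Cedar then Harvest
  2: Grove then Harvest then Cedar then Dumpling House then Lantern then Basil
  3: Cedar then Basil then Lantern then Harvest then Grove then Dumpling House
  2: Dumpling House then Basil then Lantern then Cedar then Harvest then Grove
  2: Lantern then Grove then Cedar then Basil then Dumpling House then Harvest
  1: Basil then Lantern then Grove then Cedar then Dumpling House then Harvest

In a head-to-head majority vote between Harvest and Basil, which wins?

Harvest

Ballots ranking Harvest above Basil: 4 + 8 + 2 = 14.
Ballots ranking Basil above Harvest: 27 − 14 = 13.
Harvest wins the head-to-head 14–13.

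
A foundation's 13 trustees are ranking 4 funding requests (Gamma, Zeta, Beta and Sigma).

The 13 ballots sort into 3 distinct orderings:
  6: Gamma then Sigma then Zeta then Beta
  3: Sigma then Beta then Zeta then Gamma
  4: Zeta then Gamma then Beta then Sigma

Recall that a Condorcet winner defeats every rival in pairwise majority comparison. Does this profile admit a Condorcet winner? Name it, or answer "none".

Pairwise majorities:
Gamma vs Zeta: Zeta, 7–6.
Gamma–Beta: Gamma 10–3.
Gamma vs Sigma: Gamma wins 10–3.
Zeta–Beta: Zeta 10–3.
Zeta vs Sigma: Sigma, 9–4.
Beta vs Sigma: Sigma wins 9–4.
No project is unbeaten: Gamma loses to Zeta; Zeta loses to Sigma; Beta loses to Gamma; Sigma loses to Gamma. In particular Gamma > Sigma > Zeta > Gamma is a majority cycle — no Condorcet winner exists.

none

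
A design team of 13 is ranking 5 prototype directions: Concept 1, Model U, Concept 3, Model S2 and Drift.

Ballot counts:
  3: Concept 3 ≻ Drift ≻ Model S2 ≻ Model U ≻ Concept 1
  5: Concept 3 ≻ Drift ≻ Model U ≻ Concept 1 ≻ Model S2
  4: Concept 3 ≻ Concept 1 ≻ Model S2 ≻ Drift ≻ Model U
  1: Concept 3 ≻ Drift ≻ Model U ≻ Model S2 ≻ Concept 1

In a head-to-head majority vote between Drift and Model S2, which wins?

Ballots ranking Drift above Model S2: 3 + 5 + 1 = 9.
Ballots ranking Model S2 above Drift: 13 − 9 = 4.
Drift wins the head-to-head 9–4.

Drift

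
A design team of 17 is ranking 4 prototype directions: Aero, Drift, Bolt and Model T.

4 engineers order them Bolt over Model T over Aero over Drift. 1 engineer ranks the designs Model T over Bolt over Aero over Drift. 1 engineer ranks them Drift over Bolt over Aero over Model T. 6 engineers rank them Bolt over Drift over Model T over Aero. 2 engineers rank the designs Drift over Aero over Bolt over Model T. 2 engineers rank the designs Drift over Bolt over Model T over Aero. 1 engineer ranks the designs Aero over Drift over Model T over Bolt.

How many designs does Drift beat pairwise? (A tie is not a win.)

Drift against each rival (17 engineers):
Drift vs Aero: 1+6+2+2 = 11 for Drift, 6 for Aero — Drift by 11–6.
Drift vs Bolt: 1+2+2+1 = 6 for Drift, 11 for Bolt — Bolt by 11–6.
Drift vs Model T: Drift, 12–5.
Drift beats Aero, Model T; loses to Bolt — 2 pairwise wins.

2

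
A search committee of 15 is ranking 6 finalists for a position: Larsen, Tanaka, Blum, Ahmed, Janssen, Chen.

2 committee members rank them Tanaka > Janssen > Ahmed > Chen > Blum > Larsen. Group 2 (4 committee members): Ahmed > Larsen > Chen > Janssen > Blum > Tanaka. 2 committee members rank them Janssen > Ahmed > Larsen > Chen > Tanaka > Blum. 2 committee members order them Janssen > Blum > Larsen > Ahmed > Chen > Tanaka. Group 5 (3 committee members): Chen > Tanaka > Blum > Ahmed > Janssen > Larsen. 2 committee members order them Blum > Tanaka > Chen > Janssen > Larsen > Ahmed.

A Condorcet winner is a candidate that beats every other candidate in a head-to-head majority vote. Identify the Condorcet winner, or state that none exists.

Check each pair by majority over 15 ballots:
Larsen–Tanaka: Larsen 8–7.
Larsen vs Blum: Blum, 9–6.
Larsen–Ahmed: Ahmed 11–4.
Larsen vs Janssen: Janssen, 11–4.
Larsen vs Chen: Larsen, 8–7.
Tanaka vs Blum: Blum, 8–7.
Tanaka vs Ahmed: Ahmed, 8–7.
Tanaka vs Janssen: Janssen wins 8–7.
Tanaka vs Chen: Chen, 11–4.
Blum vs Ahmed: Ahmed wins 8–7.
Blum vs Janssen: Janssen, 10–5.
Blum vs Chen: Chen wins 11–4.
Ahmed–Janssen: Janssen 8–7.
Ahmed–Chen: Ahmed 10–5.
Janssen–Chen: Chen 9–6.
Every candidate loses at least once (Larsen loses to Blum; Tanaka loses to Larsen; Blum loses to Ahmed; Ahmed loses to Janssen; Janssen loses to Chen; Chen loses to Larsen). The majority relation contains the cycle Larsen beats Chen beats Blum beats Larsen, so there is no Condorcet winner.

none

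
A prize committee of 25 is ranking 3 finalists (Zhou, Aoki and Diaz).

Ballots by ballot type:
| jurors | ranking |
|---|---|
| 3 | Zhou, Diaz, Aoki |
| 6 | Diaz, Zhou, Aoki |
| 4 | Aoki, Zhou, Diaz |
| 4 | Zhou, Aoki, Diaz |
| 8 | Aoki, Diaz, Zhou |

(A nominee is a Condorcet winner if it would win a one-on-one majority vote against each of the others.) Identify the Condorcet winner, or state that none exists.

Pairwise majorities:
Zhou vs Aoki: Zhou, 13–12.
Zhou vs Diaz: Diaz, 14–11.
Aoki–Diaz: Aoki 16–9.
Every nominee loses at least once (Zhou loses to Diaz; Aoki loses to Zhou; Diaz loses to Aoki). The majority relation contains the cycle Zhou → Aoki → Diaz → Zhou, so there is no Condorcet winner.

none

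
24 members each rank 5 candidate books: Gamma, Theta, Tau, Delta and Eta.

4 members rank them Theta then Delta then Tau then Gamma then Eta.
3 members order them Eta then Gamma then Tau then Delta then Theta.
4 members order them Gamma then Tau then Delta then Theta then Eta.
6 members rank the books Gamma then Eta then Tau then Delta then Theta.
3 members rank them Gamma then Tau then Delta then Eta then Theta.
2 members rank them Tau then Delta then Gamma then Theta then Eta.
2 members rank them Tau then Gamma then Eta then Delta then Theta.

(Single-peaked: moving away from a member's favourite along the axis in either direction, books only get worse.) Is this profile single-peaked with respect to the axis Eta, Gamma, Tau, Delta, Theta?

yes

Axis positions: Eta=1, Gamma=2, Tau=3, Delta=4, Theta=5.
Type 1 (peak Theta at position 5): ranking walks positions 5-4-3-2-1, expanding outward from the peak — single-peaked.
Type 2 (peak Eta at position 1): ranking walks positions 1-2-3-4-5, expanding outward from the peak — single-peaked.
Type 3 (peak Gamma at position 2): ranking walks positions 2-3-4-5-1, expanding outward from the peak — single-peaked.
Type 4 (peak Gamma at position 2): ranking walks positions 2-1-3-4-5, expanding outward from the peak — single-peaked.
Type 5 (peak Gamma at position 2): ranking walks positions 2-3-4-1-5, expanding outward from the peak — single-peaked.
Type 6 (peak Tau at position 3): ranking walks positions 3-4-2-5-1, expanding outward from the peak — single-peaked.
Type 7 (peak Tau at position 3): ranking walks positions 3-2-1-4-5, expanding outward from the peak — single-peaked.
Every ranking is single-peaked on this axis.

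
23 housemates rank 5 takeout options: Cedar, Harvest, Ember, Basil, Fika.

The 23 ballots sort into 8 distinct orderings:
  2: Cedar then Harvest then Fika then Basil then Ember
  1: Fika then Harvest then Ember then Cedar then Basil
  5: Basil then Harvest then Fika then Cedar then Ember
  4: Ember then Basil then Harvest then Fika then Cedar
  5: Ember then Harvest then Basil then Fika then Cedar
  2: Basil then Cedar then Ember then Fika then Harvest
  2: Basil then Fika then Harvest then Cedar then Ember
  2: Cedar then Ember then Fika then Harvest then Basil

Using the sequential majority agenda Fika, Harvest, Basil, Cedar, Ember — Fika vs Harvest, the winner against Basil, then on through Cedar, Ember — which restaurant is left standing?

Round 1: Fika vs Harvest — 7–16, Harvest advances.
Round 2: Harvest vs Basil — 10–13, Basil advances.
Round 3: Basil vs Cedar — 18–5, Basil advances.
Round 4: Basil vs Ember — 11–12, Ember advances.
The agenda winner is Ember.

Ember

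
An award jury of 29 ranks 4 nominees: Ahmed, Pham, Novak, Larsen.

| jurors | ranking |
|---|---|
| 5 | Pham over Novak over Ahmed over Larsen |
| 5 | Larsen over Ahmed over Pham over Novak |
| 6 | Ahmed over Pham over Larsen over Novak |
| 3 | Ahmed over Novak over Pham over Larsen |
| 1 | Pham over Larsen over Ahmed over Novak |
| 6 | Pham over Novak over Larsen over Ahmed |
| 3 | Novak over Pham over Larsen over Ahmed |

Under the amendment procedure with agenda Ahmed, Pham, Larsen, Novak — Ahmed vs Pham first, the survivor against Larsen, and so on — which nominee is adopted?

Pham

Round 1: Ahmed vs Pham — 14–15, Pham advances.
Round 2: Pham vs Larsen — 24–5, Pham advances.
Round 3: Pham vs Novak — 23–6, Pham advances.
The agenda winner is Pham.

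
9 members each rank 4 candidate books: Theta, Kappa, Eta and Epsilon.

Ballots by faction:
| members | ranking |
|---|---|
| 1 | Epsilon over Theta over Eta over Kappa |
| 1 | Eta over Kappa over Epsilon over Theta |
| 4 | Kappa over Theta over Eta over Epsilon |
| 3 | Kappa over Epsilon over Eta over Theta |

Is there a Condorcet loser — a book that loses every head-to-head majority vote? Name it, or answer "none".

Pairwise majorities:
Theta vs Kappa: Theta preferred on 1 ballot; Kappa wins 8–1.
Theta vs Eta: 5 to 4, Theta.
Theta vs Epsilon: 4 to 5, Epsilon.
Kappa–Eta: Kappa 7–2.
Kappa vs Epsilon: 8 to 1, Kappa.
Eta vs Epsilon: Eta preferred on 1+4 = 5 ballots; Eta wins 5–4.
Each book has at least one pairwise win (Theta beats Eta; Kappa beats Theta; Eta beats Epsilon; Epsilon beats Theta) — no Condorcet loser.

none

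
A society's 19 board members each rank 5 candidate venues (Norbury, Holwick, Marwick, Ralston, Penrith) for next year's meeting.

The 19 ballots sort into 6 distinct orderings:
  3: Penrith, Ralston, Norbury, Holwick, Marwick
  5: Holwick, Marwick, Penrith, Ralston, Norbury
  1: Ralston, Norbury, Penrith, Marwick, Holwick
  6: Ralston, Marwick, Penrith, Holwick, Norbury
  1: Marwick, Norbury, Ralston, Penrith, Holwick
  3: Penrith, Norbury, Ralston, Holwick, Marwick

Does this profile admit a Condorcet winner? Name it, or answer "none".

Pairwise majorities:
Norbury vs Holwick: Holwick, 11–8.
Norbury vs Marwick: 7 to 12, Marwick.
Norbury vs Ralston: Ralston, 15–4.
Norbury vs Penrith: 1+1 = 2 for Norbury, 17 for Penrith — Penrith by 17–2.
Holwick–Marwick: Holwick 11–8.
Holwick–Ralston: Ralston 14–5.
Holwick vs Penrith: Penrith, 14–5.
Marwick vs Ralston: Ralston, 13–6.
Marwick vs Penrith: 12 to 7, Marwick.
Ralston vs Penrith: Ralston is ranked higher on 1+6+1 = 8 ballots, Penrith on 11. Penrith wins 11–8.
No city is unbeaten: Norbury loses to Holwick; Holwick loses to Ralston; Marwick loses to Holwick; Ralston loses to Penrith; Penrith loses to Marwick. In particular Holwick → Marwick → Penrith → Holwick is a majority cycle — no Condorcet winner exists.

none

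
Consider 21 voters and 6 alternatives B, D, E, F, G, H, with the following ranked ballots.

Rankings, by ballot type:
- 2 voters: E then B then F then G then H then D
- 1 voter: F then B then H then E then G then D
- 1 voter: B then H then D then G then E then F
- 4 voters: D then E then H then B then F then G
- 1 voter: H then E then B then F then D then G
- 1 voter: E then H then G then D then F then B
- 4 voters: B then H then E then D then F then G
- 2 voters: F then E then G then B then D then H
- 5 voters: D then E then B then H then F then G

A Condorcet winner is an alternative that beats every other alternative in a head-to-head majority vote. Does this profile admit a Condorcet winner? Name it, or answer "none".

E

Head-to-head results (21 voters):
B vs D: B, 11–10.
B vs E: E, 15–6.
B vs F: B, 17–4.
B vs G: B, 18–3.
B vs H: B, 15–6.
D vs E: E wins 11–10.
D vs F: D wins 15–6.
D vs G: D preferred on 1+4+1+4+5 = 15 ballots; D wins 15–6.
D vs H: D is ranked higher on 4+2+5 = 11 ballots, H on 10. D wins 11–10.
E vs F: E is ranked higher on 18 ballots, F on 3. E wins 18–3.
E vs G: E is ranked higher on 20 ballots, G on 1. E wins 20–1.
E vs H: 2+4+1+2+5 = 14 for E, 7 for H — E by 14–7.
F vs G: F wins 19–2.
F vs H: H wins 16–5.
G vs H: 4 to 17, H.
Only E has no losses; E is the Condorcet winner.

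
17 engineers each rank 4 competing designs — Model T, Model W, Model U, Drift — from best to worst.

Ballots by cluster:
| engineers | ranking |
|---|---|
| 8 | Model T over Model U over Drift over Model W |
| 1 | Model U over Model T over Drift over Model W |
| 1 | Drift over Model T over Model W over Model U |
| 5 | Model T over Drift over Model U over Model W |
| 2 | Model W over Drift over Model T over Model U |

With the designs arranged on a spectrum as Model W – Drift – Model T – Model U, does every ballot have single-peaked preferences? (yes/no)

Axis positions: Model W=1, Drift=2, Model T=3, Model U=4.
Cluster 1 (peak Model T at position 3): ranking walks positions 3-4-2-1, expanding outward from the peak — single-peaked.
Cluster 2 (peak Model U at position 4): ranking walks positions 4-3-2-1, expanding outward from the peak — single-peaked.
Cluster 3 (peak Drift at position 2): ranking walks positions 2-3-1-4, expanding outward from the peak — single-peaked.
Cluster 4 (peak Model T at position 3): ranking walks positions 3-2-4-1, expanding outward from the peak — single-peaked.
Cluster 5 (peak Model W at position 1): ranking walks positions 1-2-3-4, expanding outward from the peak — single-peaked.
Every ranking is single-peaked on this axis.

yes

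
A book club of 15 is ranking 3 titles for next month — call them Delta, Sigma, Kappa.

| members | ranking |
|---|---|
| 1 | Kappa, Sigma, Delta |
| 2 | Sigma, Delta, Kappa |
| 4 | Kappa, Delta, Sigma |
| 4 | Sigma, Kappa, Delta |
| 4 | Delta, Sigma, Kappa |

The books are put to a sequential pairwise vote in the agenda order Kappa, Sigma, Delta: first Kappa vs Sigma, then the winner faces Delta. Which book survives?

Round 1: Kappa vs Sigma — 5–10, Sigma advances.
Round 2: Sigma vs Delta — 7–8, Delta advances.
The agenda winner is Delta.

Delta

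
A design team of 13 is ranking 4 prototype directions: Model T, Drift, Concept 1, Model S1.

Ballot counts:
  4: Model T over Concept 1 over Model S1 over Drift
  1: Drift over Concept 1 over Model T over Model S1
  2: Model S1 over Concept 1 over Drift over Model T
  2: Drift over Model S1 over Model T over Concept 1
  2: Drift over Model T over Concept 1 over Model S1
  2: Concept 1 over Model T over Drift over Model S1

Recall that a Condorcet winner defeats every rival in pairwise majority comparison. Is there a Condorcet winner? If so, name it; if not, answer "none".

Check each pair by majority over 13 ballots:
Model T vs Drift: Drift, 7–6.
Model T vs Concept 1: Model T wins 8–5.
Model T vs Model S1: Model T wins 9–4.
Drift vs Concept 1: Concept 1 wins 8–5.
Drift–Model S1: Drift 7–6.
Concept 1 vs Model S1: Concept 1 wins 9–4.
No design is unbeaten: Model T loses to Drift; Drift loses to Concept 1; Concept 1 loses to Model T; Model S1 loses to Model T. In particular Model T → Concept 1 → Drift → Model T is a majority cycle — no Condorcet winner exists.

none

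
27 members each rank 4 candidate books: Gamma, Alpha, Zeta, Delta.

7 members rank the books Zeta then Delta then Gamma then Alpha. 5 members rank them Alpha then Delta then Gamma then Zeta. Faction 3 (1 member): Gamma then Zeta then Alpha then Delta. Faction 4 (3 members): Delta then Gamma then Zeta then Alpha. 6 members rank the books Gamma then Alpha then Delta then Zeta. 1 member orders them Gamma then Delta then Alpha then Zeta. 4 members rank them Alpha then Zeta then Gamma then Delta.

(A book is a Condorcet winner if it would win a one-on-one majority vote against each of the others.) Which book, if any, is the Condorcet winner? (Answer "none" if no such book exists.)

Head-to-head results (27 members):
Gamma vs Alpha: Gamma preferred on 7+1+3+6+1 = 18 ballots; Gamma wins 18–9.
Gamma vs Zeta: Gamma, 16–11.
Gamma vs Delta: Delta wins 15–12.
Alpha vs Zeta: 16 to 11, Alpha.
Alpha vs Delta: Alpha wins 16–11.
Zeta vs Delta: Delta, 15–12.
Every book loses at least once (Gamma loses to Delta; Alpha loses to Gamma; Zeta loses to Gamma; Delta loses to Alpha). The majority relation contains the cycle Gamma beats Alpha beats Delta beats Gamma, so there is no Condorcet winner.

none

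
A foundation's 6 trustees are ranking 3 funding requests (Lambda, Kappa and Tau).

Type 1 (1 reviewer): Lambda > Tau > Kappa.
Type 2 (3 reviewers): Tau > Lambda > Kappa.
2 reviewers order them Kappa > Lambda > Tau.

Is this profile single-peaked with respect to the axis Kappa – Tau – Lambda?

Axis positions: Kappa=1, Tau=2, Lambda=3.
Type 1 (peak Lambda at position 3): ranking walks positions 3-2-1, expanding outward from the peak — single-peaked.
Type 2 (peak Tau at position 2): ranking walks positions 2-3-1, expanding outward from the peak — single-peaked.
Type 3: ranking walks positions 1-3-2; Lambda is ranked above Tau even though Tau lies between Lambda and the peak Kappa on the axis — preferences dip and rise again. Not single-peaked.
Type 3 violates single-peakedness, so the profile is not single-peaked on this axis.

no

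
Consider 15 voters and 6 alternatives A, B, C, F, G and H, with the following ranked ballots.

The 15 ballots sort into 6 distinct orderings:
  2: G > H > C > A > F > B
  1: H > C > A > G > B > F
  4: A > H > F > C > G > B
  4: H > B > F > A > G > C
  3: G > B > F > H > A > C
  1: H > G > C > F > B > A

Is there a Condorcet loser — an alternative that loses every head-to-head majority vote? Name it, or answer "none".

Head-to-head results (15 voters):
A vs B: A preferred on 2+1+4 = 7 ballots; B wins 8–7.
A vs C: 11 to 4, A.
A vs F: 2+1+4 = 7 for A, 8 for F — F by 8–7.
A vs G: A, 9–6.
A–H: H 11–4.
B vs C: 7 to 8, C.
B vs F: 8 to 7, B.
B–G: G 11–4.
B vs H: H, 12–3.
C vs F: F wins 11–4.
C vs G: 5 to 10, G.
C vs H: 0 for C, 15 for H — H by 15–0.
F vs G: F, 8–7.
F vs H: 3 to 12, H.
G vs H: H wins 10–5.
Every alternative wins at least one matchup (A beats C; B beats A; C beats B; F beats A; G beats B; H beats A), so there is no Condorcet loser.

none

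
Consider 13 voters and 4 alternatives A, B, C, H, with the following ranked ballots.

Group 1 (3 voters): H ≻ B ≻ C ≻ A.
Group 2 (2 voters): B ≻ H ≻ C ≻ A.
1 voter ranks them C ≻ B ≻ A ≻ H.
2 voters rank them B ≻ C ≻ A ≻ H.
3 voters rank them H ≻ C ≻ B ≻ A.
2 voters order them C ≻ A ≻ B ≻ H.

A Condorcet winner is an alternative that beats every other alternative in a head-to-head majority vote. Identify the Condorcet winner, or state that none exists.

B

Head-to-head results (13 voters):
A vs B: A preferred on 2 ballots; B wins 11–2.
A vs C: C wins 13–0.
A vs H: H wins 8–5.
B vs C: 7 to 6, B.
B vs H: B, 7–6.
C–H: H 8–5.
B wins every pairwise contest, so B is the Condorcet winner.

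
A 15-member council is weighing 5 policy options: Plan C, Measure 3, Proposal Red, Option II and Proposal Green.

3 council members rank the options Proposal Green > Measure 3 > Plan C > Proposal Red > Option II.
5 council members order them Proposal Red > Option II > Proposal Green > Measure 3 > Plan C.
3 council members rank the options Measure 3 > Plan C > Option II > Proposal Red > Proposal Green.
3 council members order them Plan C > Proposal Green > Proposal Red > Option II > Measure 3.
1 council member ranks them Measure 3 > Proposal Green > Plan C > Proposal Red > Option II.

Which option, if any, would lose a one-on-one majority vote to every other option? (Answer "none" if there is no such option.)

none

Pairwise majorities:
Plan C vs Measure 3: 3 to 12, Measure 3.
Plan C vs Proposal Red: Plan C wins 10–5.
Plan C vs Option II: Plan C preferred on 3+3+3+1 = 10 ballots; Plan C wins 10–5.
Plan C vs Proposal Green: Proposal Green wins 9–6.
Measure 3 vs Proposal Red: Measure 3 is ranked higher on 3+3+1 = 7 ballots, Proposal Red on 8. Proposal Red wins 8–7.
Measure 3 vs Option II: Option II wins 8–7.
Measure 3–Proposal Green: Proposal Green 11–4.
Proposal Red vs Option II: Proposal Red preferred on 3+5+3+1 = 12 ballots; Proposal Red wins 12–3.
Proposal Red vs Proposal Green: Proposal Red preferred on 5+3 = 8 ballots; Proposal Red wins 8–7.
Option II vs Proposal Green: Option II preferred on 5+3 = 8 ballots; Option II wins 8–7.
Each option has at least one pairwise win (Plan C beats Proposal Red; Measure 3 beats Plan C; Proposal Red beats Measure 3; Option II beats Measure 3; Proposal Green beats Plan C) — no Condorcet loser.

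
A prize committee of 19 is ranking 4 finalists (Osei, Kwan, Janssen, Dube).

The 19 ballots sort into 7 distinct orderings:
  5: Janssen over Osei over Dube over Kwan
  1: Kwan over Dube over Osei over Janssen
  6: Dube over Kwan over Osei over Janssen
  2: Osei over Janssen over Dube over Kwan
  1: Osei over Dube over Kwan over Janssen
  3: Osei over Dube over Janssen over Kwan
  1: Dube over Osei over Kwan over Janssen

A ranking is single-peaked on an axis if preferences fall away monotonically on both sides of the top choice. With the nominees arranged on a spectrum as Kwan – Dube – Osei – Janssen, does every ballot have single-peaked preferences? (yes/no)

yes

Axis positions: Kwan=1, Dube=2, Osei=3, Janssen=4.
Group 1 (peak Janssen at position 4): ranking walks positions 4-3-2-1, expanding outward from the peak — single-peaked.
Group 2 (peak Kwan at position 1): ranking walks positions 1-2-3-4, expanding outward from the peak — single-peaked.
Group 3 (peak Dube at position 2): ranking walks positions 2-1-3-4, expanding outward from the peak — single-peaked.
Group 4 (peak Osei at position 3): ranking walks positions 3-4-2-1, expanding outward from the peak — single-peaked.
Group 5 (peak Osei at position 3): ranking walks positions 3-2-1-4, expanding outward from the peak — single-peaked.
Group 6 (peak Osei at position 3): ranking walks positions 3-2-4-1, expanding outward from the peak — single-peaked.
Group 7 (peak Dube at position 2): ranking walks positions 2-3-1-4, expanding outward from the peak — single-peaked.
Every ranking is single-peaked on this axis.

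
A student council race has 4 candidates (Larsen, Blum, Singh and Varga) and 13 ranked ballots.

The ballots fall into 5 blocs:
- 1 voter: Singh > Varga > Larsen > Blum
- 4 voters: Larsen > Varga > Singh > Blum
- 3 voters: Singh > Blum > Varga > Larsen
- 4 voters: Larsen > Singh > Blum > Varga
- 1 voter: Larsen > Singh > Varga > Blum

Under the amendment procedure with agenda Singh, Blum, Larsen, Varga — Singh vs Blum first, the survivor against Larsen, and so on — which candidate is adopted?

Round 1: Singh vs Blum — 13–0, Singh advances.
Round 2: Singh vs Larsen — 4–9, Larsen advances.
Round 3: Larsen vs Varga — 9–4, Larsen advances.
The agenda winner is Larsen.

Larsen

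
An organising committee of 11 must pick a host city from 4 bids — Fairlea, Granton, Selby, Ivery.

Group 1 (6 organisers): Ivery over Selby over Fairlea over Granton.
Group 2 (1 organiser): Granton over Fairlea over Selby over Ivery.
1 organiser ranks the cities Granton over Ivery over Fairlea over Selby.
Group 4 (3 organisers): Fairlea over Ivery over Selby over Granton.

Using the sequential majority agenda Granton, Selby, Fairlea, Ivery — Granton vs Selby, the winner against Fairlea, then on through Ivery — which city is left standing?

Round 1: Granton vs Selby — 2–9, Selby advances.
Round 2: Selby vs Fairlea — 6–5, Selby advances.
Round 3: Selby vs Ivery — 1–10, Ivery advances.
Ivery survives the agenda.

Ivery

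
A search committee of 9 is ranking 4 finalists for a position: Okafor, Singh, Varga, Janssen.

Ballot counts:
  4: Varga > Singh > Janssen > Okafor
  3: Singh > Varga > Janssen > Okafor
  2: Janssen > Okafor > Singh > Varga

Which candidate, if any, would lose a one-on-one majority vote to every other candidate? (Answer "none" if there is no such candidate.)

Head-to-head results (9 committee members):
Okafor vs Singh: 2 to 7, Singh.
Okafor vs Varga: 2 for Okafor, 7 for Varga — Varga by 7–2.
Okafor–Janssen: Janssen 9–0.
Singh vs Varga: Singh wins 5–4.
Singh vs Janssen: 4+3 = 7 for Singh, 2 for Janssen — Singh by 7–2.
Varga vs Janssen: Varga preferred on 4+3 = 7 ballots; Varga wins 7–2.
Okafor is beaten in every head-to-head and is the Condorcet loser.

Okafor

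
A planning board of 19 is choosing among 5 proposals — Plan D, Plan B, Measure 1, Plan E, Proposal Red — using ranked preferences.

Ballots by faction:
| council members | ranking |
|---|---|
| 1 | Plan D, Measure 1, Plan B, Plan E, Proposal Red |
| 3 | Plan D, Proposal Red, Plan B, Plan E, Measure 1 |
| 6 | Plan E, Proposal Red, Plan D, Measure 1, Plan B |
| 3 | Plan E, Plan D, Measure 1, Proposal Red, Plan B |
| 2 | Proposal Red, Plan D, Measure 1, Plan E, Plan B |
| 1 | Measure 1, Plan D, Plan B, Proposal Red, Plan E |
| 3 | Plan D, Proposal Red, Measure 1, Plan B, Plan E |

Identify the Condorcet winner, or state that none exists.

Check each pair by majority over 19 ballots:
Plan D vs Plan B: Plan D, 19–0.
Plan D–Measure 1: Plan D 18–1.
Plan D–Plan E: Plan D 10–9.
Plan D–Proposal Red: Plan D 11–8.
Plan B vs Measure 1: Measure 1, 16–3.
Plan B–Plan E: Plan E 11–8.
Plan B–Proposal Red: Proposal Red 17–2.
Measure 1 vs Plan E: Plan E, 12–7.
Measure 1 vs Proposal Red: Proposal Red, 14–5.
Plan E–Proposal Red: Plan E 10–9.
Only Plan D has no losses; Plan D is the Condorcet winner.

Plan D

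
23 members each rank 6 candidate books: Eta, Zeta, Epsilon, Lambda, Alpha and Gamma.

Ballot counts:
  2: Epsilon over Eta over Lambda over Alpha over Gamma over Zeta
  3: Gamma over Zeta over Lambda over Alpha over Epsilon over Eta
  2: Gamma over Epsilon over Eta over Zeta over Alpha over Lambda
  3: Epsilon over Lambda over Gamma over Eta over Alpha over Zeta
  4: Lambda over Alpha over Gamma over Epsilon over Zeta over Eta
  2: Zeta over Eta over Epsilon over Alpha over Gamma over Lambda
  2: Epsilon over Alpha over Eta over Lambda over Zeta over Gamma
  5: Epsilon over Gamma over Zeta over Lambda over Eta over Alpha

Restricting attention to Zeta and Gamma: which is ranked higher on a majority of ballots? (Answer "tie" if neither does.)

Ballots ranking Zeta above Gamma: 2 + 2 = 4.
Ballots ranking Gamma above Zeta: 23 − 4 = 19.
Gamma wins the head-to-head 19–4.

Gamma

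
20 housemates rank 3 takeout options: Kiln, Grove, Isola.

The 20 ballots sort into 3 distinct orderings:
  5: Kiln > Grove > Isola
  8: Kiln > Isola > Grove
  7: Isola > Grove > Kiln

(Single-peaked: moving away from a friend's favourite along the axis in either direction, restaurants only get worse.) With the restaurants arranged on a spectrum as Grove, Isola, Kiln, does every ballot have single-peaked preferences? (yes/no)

no

Axis positions: Grove=1, Isola=2, Kiln=3.
Bloc 1: ranking walks positions 3-1-2; Grove is ranked above Isola even though Isola lies between Grove and the peak Kiln on the axis — preferences dip and rise again. Not single-peaked.
Bloc 2 (peak Kiln at position 3): ranking walks positions 3-2-1, expanding outward from the peak — single-peaked.
Bloc 3 (peak Isola at position 2): ranking walks positions 2-1-3, expanding outward from the peak — single-peaked.
Bloc 1 violates single-peakedness, so the profile is not single-peaked on this axis.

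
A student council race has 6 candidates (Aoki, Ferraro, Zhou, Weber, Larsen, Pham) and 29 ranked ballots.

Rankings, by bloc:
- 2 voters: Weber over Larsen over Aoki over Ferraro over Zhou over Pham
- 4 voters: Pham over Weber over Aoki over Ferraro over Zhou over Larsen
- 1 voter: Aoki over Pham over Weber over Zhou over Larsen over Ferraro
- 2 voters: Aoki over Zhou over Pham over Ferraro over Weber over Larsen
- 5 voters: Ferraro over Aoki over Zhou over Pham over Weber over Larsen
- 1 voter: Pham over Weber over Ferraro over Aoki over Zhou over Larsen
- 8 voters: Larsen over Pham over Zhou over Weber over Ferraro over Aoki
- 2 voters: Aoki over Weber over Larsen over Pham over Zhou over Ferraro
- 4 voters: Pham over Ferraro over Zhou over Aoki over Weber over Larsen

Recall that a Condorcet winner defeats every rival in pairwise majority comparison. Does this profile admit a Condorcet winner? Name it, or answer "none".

Pham

Head-to-head results (29 voters):
Aoki vs Ferraro: Ferraro, 18–11.
Aoki vs Zhou: Aoki wins 17–12.
Aoki vs Weber: Weber, 15–14.
Aoki–Larsen: Aoki 19–10.
Aoki vs Pham: Pham wins 17–12.
Ferraro vs Zhou: Ferraro wins 16–13.
Ferraro vs Weber: 11 to 18, Weber.
Ferraro–Larsen: Ferraro 16–13.
Ferraro vs Pham: Pham wins 22–7.
Zhou vs Weber: Zhou, 19–10.
Zhou vs Larsen: Zhou, 17–12.
Zhou vs Pham: 2+2+5 = 9 for Zhou, 20 for Pham — Pham by 20–9.
Weber vs Larsen: 21 for Weber, 8 for Larsen — Weber by 21–8.
Weber–Pham: Pham 25–4.
Larsen–Pham: Pham 17–12.
Only Pham has no losses; Pham is the Condorcet winner.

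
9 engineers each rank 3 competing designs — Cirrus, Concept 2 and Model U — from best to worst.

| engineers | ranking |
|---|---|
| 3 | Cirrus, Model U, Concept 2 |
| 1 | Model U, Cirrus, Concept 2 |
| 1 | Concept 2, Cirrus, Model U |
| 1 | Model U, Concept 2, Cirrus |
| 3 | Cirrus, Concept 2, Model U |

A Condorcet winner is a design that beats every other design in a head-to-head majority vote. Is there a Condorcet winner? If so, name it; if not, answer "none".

Pairwise majorities:
Cirrus vs Concept 2: Cirrus is ranked higher on 3+1+3 = 7 ballots, Concept 2 on 2. Cirrus wins 7–2.
Cirrus vs Model U: Cirrus is ranked higher on 3+1+3 = 7 ballots, Model U on 2. Cirrus wins 7–2.
Concept 2 vs Model U: 1+3 = 4 for Concept 2, 5 for Model U — Model U by 5–4.
Cirrus beats each of Concept 2, Model U — Cirrus is the Condorcet winner.

Cirrus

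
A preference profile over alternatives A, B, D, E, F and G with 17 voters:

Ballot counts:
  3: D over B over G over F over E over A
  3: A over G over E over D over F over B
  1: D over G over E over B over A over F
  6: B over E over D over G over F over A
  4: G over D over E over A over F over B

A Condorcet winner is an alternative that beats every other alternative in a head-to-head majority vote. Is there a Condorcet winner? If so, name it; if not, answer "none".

Head-to-head results (17 voters):
A vs B: A is ranked higher on 3+4 = 7 ballots, B on 10. B wins 10–7.
A vs D: A is ranked higher on 3 ballots, D on 14. D wins 14–3.
A vs E: 3 to 14, E.
A–F: F 9–8.
A vs G: 3 for A, 14 for G — G by 14–3.
B vs D: B preferred on 6 ballots; D wins 11–6.
B vs E: B is ranked higher on 3+6 = 9 ballots, E on 8. B wins 9–8.
B vs F: B, 10–7.
B vs G: B wins 9–8.
D vs E: 8 to 9, E.
D vs F: 3+3+1+6+4 = 17 for D, 0 for F — D by 17–0.
D vs G: 3+1+6 = 10 for D, 7 for G — D by 10–7.
E vs F: E is ranked higher on 3+1+6+4 = 14 ballots, F on 3. E wins 14–3.
E vs G: 6 for E, 11 for G — G by 11–6.
F vs G: G, 17–0.
No alternative is unbeaten: A loses to B; B loses to D; D loses to E; E loses to B; F loses to B; G loses to B. In particular B → E → D → B is a majority cycle — no Condorcet winner exists.

none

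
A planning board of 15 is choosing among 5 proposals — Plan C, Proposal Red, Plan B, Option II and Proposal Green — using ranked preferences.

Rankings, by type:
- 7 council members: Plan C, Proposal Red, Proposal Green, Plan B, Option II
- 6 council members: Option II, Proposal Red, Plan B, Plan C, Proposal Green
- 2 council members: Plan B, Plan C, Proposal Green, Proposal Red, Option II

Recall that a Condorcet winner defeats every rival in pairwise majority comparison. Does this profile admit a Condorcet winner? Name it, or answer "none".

none

Head-to-head results (15 council members):
Plan C vs Proposal Red: Plan C preferred on 7+2 = 9 ballots; Plan C wins 9–6.
Plan C vs Plan B: 7 to 8, Plan B.
Plan C vs Option II: 9 to 6, Plan C.
Plan C vs Proposal Green: Plan C preferred on 7+6+2 = 15 ballots; Plan C wins 15–0.
Proposal Red vs Plan B: 7+6 = 13 for Proposal Red, 2 for Plan B — Proposal Red by 13–2.
Proposal Red vs Option II: 7+2 = 9 for Proposal Red, 6 for Option II — Proposal Red by 9–6.
Proposal Red vs Proposal Green: 7+6 = 13 for Proposal Red, 2 for Proposal Green — Proposal Red by 13–2.
Plan B vs Option II: Plan B preferred on 7+2 = 9 ballots; Plan B wins 9–6.
Plan B vs Proposal Green: 6+2 = 8 for Plan B, 7 for Proposal Green — Plan B by 8–7.
Option II vs Proposal Green: Option II is ranked higher on 6 ballots, Proposal Green on 9. Proposal Green wins 9–6.
No option is unbeaten: Plan C loses to Plan B; Proposal Red loses to Plan C; Plan B loses to Proposal Red; Option II loses to Plan C; Proposal Green loses to Plan C. In particular Plan C beats Proposal Red beats Plan B beats Plan C is a majority cycle — no Condorcet winner exists.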